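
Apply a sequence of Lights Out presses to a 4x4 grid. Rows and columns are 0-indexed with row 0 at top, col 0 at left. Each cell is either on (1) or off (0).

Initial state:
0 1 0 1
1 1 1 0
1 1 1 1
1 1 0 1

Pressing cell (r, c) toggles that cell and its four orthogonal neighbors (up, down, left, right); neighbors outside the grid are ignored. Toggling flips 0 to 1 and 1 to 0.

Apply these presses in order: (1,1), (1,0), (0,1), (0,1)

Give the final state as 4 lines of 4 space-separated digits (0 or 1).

Answer: 1 0 0 1
1 1 0 0
0 0 1 1
1 1 0 1

Derivation:
After press 1 at (1,1):
0 0 0 1
0 0 0 0
1 0 1 1
1 1 0 1

After press 2 at (1,0):
1 0 0 1
1 1 0 0
0 0 1 1
1 1 0 1

After press 3 at (0,1):
0 1 1 1
1 0 0 0
0 0 1 1
1 1 0 1

After press 4 at (0,1):
1 0 0 1
1 1 0 0
0 0 1 1
1 1 0 1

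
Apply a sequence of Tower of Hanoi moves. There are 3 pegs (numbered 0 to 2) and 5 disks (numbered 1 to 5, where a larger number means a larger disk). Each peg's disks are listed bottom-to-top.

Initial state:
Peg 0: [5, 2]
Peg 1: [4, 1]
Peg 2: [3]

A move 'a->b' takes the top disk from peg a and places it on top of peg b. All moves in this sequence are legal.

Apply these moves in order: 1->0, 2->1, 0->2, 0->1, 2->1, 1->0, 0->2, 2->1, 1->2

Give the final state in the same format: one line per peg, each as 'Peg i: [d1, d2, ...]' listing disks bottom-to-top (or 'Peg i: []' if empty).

Answer: Peg 0: [5]
Peg 1: [4, 3, 2]
Peg 2: [1]

Derivation:
After move 1 (1->0):
Peg 0: [5, 2, 1]
Peg 1: [4]
Peg 2: [3]

After move 2 (2->1):
Peg 0: [5, 2, 1]
Peg 1: [4, 3]
Peg 2: []

After move 3 (0->2):
Peg 0: [5, 2]
Peg 1: [4, 3]
Peg 2: [1]

After move 4 (0->1):
Peg 0: [5]
Peg 1: [4, 3, 2]
Peg 2: [1]

After move 5 (2->1):
Peg 0: [5]
Peg 1: [4, 3, 2, 1]
Peg 2: []

After move 6 (1->0):
Peg 0: [5, 1]
Peg 1: [4, 3, 2]
Peg 2: []

After move 7 (0->2):
Peg 0: [5]
Peg 1: [4, 3, 2]
Peg 2: [1]

After move 8 (2->1):
Peg 0: [5]
Peg 1: [4, 3, 2, 1]
Peg 2: []

After move 9 (1->2):
Peg 0: [5]
Peg 1: [4, 3, 2]
Peg 2: [1]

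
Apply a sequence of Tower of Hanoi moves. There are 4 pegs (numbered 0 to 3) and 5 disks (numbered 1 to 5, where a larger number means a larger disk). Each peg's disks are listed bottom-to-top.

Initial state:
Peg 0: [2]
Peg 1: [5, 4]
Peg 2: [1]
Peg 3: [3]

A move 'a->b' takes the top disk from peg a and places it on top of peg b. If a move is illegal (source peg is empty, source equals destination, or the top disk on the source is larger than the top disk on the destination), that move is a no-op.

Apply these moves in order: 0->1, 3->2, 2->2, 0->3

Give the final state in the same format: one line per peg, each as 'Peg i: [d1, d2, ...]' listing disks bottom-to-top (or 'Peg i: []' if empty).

Answer: Peg 0: []
Peg 1: [5, 4, 2]
Peg 2: [1]
Peg 3: [3]

Derivation:
After move 1 (0->1):
Peg 0: []
Peg 1: [5, 4, 2]
Peg 2: [1]
Peg 3: [3]

After move 2 (3->2):
Peg 0: []
Peg 1: [5, 4, 2]
Peg 2: [1]
Peg 3: [3]

After move 3 (2->2):
Peg 0: []
Peg 1: [5, 4, 2]
Peg 2: [1]
Peg 3: [3]

After move 4 (0->3):
Peg 0: []
Peg 1: [5, 4, 2]
Peg 2: [1]
Peg 3: [3]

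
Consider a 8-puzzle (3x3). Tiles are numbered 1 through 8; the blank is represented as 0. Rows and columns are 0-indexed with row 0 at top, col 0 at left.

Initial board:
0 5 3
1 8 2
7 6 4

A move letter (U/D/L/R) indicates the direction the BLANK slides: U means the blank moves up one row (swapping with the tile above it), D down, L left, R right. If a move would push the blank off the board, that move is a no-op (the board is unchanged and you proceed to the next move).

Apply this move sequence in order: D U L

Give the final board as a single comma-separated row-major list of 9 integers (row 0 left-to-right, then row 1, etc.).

After move 1 (D):
1 5 3
0 8 2
7 6 4

After move 2 (U):
0 5 3
1 8 2
7 6 4

After move 3 (L):
0 5 3
1 8 2
7 6 4

Answer: 0, 5, 3, 1, 8, 2, 7, 6, 4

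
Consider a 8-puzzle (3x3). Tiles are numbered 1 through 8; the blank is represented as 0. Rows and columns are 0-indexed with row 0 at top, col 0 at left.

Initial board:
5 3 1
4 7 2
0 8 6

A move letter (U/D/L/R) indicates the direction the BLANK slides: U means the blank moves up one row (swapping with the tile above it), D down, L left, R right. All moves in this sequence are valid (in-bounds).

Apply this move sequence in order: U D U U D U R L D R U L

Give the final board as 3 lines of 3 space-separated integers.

Answer: 0 5 1
7 3 2
4 8 6

Derivation:
After move 1 (U):
5 3 1
0 7 2
4 8 6

After move 2 (D):
5 3 1
4 7 2
0 8 6

After move 3 (U):
5 3 1
0 7 2
4 8 6

After move 4 (U):
0 3 1
5 7 2
4 8 6

After move 5 (D):
5 3 1
0 7 2
4 8 6

After move 6 (U):
0 3 1
5 7 2
4 8 6

After move 7 (R):
3 0 1
5 7 2
4 8 6

After move 8 (L):
0 3 1
5 7 2
4 8 6

After move 9 (D):
5 3 1
0 7 2
4 8 6

After move 10 (R):
5 3 1
7 0 2
4 8 6

After move 11 (U):
5 0 1
7 3 2
4 8 6

After move 12 (L):
0 5 1
7 3 2
4 8 6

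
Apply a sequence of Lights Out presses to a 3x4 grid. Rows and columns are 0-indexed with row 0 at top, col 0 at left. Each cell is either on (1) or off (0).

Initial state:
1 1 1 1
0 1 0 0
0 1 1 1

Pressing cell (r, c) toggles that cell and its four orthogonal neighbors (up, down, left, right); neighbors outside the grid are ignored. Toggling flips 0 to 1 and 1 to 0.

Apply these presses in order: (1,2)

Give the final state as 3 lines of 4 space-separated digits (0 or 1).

Answer: 1 1 0 1
0 0 1 1
0 1 0 1

Derivation:
After press 1 at (1,2):
1 1 0 1
0 0 1 1
0 1 0 1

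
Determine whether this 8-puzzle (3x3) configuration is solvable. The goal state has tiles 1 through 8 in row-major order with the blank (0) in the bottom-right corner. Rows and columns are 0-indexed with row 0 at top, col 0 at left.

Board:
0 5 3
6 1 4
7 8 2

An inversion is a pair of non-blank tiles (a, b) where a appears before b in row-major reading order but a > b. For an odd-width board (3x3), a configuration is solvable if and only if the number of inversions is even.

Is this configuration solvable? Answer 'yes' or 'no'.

Inversions (pairs i<j in row-major order where tile[i] > tile[j] > 0): 12
12 is even, so the puzzle is solvable.

Answer: yes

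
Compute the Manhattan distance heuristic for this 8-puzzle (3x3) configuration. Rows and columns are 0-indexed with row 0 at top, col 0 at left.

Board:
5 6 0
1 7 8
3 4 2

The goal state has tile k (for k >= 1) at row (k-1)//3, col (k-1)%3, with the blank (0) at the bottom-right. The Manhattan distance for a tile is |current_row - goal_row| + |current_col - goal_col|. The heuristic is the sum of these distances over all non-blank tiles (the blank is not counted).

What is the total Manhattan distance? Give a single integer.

Answer: 18

Derivation:
Tile 5: at (0,0), goal (1,1), distance |0-1|+|0-1| = 2
Tile 6: at (0,1), goal (1,2), distance |0-1|+|1-2| = 2
Tile 1: at (1,0), goal (0,0), distance |1-0|+|0-0| = 1
Tile 7: at (1,1), goal (2,0), distance |1-2|+|1-0| = 2
Tile 8: at (1,2), goal (2,1), distance |1-2|+|2-1| = 2
Tile 3: at (2,0), goal (0,2), distance |2-0|+|0-2| = 4
Tile 4: at (2,1), goal (1,0), distance |2-1|+|1-0| = 2
Tile 2: at (2,2), goal (0,1), distance |2-0|+|2-1| = 3
Sum: 2 + 2 + 1 + 2 + 2 + 4 + 2 + 3 = 18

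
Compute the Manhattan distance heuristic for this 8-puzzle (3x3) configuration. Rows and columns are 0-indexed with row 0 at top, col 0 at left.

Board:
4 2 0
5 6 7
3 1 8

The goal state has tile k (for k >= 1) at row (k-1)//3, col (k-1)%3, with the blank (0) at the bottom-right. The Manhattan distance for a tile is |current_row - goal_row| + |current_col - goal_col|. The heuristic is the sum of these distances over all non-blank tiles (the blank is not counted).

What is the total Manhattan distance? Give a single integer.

Tile 4: at (0,0), goal (1,0), distance |0-1|+|0-0| = 1
Tile 2: at (0,1), goal (0,1), distance |0-0|+|1-1| = 0
Tile 5: at (1,0), goal (1,1), distance |1-1|+|0-1| = 1
Tile 6: at (1,1), goal (1,2), distance |1-1|+|1-2| = 1
Tile 7: at (1,2), goal (2,0), distance |1-2|+|2-0| = 3
Tile 3: at (2,0), goal (0,2), distance |2-0|+|0-2| = 4
Tile 1: at (2,1), goal (0,0), distance |2-0|+|1-0| = 3
Tile 8: at (2,2), goal (2,1), distance |2-2|+|2-1| = 1
Sum: 1 + 0 + 1 + 1 + 3 + 4 + 3 + 1 = 14

Answer: 14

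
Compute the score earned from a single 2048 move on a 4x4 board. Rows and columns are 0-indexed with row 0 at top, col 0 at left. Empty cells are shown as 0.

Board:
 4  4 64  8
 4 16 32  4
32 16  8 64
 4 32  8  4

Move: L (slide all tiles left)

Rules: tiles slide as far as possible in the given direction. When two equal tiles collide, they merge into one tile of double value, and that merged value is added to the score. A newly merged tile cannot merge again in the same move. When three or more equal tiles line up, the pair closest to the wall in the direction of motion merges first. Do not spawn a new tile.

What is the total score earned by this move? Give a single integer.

Answer: 8

Derivation:
Slide left:
row 0: [4, 4, 64, 8] -> [8, 64, 8, 0]  score +8 (running 8)
row 1: [4, 16, 32, 4] -> [4, 16, 32, 4]  score +0 (running 8)
row 2: [32, 16, 8, 64] -> [32, 16, 8, 64]  score +0 (running 8)
row 3: [4, 32, 8, 4] -> [4, 32, 8, 4]  score +0 (running 8)
Board after move:
 8 64  8  0
 4 16 32  4
32 16  8 64
 4 32  8  4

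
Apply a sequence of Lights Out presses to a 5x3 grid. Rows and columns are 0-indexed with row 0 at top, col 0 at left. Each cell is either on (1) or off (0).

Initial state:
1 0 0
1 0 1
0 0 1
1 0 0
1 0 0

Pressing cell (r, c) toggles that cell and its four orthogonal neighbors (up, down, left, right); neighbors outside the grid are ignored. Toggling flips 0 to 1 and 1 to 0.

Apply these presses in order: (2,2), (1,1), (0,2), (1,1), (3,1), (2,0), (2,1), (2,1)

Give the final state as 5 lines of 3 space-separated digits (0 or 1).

After press 1 at (2,2):
1 0 0
1 0 0
0 1 0
1 0 1
1 0 0

After press 2 at (1,1):
1 1 0
0 1 1
0 0 0
1 0 1
1 0 0

After press 3 at (0,2):
1 0 1
0 1 0
0 0 0
1 0 1
1 0 0

After press 4 at (1,1):
1 1 1
1 0 1
0 1 0
1 0 1
1 0 0

After press 5 at (3,1):
1 1 1
1 0 1
0 0 0
0 1 0
1 1 0

After press 6 at (2,0):
1 1 1
0 0 1
1 1 0
1 1 0
1 1 0

After press 7 at (2,1):
1 1 1
0 1 1
0 0 1
1 0 0
1 1 0

After press 8 at (2,1):
1 1 1
0 0 1
1 1 0
1 1 0
1 1 0

Answer: 1 1 1
0 0 1
1 1 0
1 1 0
1 1 0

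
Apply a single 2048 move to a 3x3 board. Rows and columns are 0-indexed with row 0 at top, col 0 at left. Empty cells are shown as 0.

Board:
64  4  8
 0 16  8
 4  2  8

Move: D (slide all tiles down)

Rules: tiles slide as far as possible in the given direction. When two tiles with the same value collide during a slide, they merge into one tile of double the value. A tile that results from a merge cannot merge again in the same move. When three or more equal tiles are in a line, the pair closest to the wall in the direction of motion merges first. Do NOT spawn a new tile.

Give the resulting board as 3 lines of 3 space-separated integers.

Answer:  0  4  0
64 16  8
 4  2 16

Derivation:
Slide down:
col 0: [64, 0, 4] -> [0, 64, 4]
col 1: [4, 16, 2] -> [4, 16, 2]
col 2: [8, 8, 8] -> [0, 8, 16]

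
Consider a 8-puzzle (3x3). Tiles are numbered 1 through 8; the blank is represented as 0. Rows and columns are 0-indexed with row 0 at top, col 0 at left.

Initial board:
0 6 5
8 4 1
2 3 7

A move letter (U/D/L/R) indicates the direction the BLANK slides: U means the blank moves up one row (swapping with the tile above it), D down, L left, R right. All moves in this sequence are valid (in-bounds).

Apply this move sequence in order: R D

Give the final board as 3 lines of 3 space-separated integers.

Answer: 6 4 5
8 0 1
2 3 7

Derivation:
After move 1 (R):
6 0 5
8 4 1
2 3 7

After move 2 (D):
6 4 5
8 0 1
2 3 7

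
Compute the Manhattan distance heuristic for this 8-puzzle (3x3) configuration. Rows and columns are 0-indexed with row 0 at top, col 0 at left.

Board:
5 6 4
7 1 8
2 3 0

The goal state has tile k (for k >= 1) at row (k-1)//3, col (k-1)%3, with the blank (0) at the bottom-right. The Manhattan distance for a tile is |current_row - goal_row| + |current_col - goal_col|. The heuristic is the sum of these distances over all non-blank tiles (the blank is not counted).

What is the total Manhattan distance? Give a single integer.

Tile 5: at (0,0), goal (1,1), distance |0-1|+|0-1| = 2
Tile 6: at (0,1), goal (1,2), distance |0-1|+|1-2| = 2
Tile 4: at (0,2), goal (1,0), distance |0-1|+|2-0| = 3
Tile 7: at (1,0), goal (2,0), distance |1-2|+|0-0| = 1
Tile 1: at (1,1), goal (0,0), distance |1-0|+|1-0| = 2
Tile 8: at (1,2), goal (2,1), distance |1-2|+|2-1| = 2
Tile 2: at (2,0), goal (0,1), distance |2-0|+|0-1| = 3
Tile 3: at (2,1), goal (0,2), distance |2-0|+|1-2| = 3
Sum: 2 + 2 + 3 + 1 + 2 + 2 + 3 + 3 = 18

Answer: 18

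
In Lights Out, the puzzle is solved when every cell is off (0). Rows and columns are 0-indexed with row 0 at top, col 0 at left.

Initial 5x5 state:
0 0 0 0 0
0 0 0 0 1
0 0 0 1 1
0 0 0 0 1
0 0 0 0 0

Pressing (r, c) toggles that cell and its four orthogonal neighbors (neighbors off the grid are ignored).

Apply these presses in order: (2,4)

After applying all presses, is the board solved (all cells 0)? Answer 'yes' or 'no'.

Answer: yes

Derivation:
After press 1 at (2,4):
0 0 0 0 0
0 0 0 0 0
0 0 0 0 0
0 0 0 0 0
0 0 0 0 0

Lights still on: 0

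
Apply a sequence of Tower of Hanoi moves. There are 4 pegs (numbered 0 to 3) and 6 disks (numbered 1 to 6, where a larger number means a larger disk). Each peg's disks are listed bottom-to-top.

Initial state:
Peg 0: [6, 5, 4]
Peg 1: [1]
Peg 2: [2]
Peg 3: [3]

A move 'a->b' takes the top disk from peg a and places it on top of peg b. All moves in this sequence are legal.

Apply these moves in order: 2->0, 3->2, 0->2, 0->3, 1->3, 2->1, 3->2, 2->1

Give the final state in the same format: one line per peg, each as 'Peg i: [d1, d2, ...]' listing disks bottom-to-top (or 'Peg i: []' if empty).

Answer: Peg 0: [6, 5]
Peg 1: [2, 1]
Peg 2: [3]
Peg 3: [4]

Derivation:
After move 1 (2->0):
Peg 0: [6, 5, 4, 2]
Peg 1: [1]
Peg 2: []
Peg 3: [3]

After move 2 (3->2):
Peg 0: [6, 5, 4, 2]
Peg 1: [1]
Peg 2: [3]
Peg 3: []

After move 3 (0->2):
Peg 0: [6, 5, 4]
Peg 1: [1]
Peg 2: [3, 2]
Peg 3: []

After move 4 (0->3):
Peg 0: [6, 5]
Peg 1: [1]
Peg 2: [3, 2]
Peg 3: [4]

After move 5 (1->3):
Peg 0: [6, 5]
Peg 1: []
Peg 2: [3, 2]
Peg 3: [4, 1]

After move 6 (2->1):
Peg 0: [6, 5]
Peg 1: [2]
Peg 2: [3]
Peg 3: [4, 1]

After move 7 (3->2):
Peg 0: [6, 5]
Peg 1: [2]
Peg 2: [3, 1]
Peg 3: [4]

After move 8 (2->1):
Peg 0: [6, 5]
Peg 1: [2, 1]
Peg 2: [3]
Peg 3: [4]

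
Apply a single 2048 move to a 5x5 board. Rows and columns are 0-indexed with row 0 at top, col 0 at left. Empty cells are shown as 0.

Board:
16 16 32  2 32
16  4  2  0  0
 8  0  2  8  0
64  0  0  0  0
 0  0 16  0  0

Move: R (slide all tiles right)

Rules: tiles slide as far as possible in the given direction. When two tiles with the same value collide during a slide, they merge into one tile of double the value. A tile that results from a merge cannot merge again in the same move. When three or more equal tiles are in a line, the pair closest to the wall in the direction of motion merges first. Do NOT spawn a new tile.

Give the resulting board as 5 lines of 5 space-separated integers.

Slide right:
row 0: [16, 16, 32, 2, 32] -> [0, 32, 32, 2, 32]
row 1: [16, 4, 2, 0, 0] -> [0, 0, 16, 4, 2]
row 2: [8, 0, 2, 8, 0] -> [0, 0, 8, 2, 8]
row 3: [64, 0, 0, 0, 0] -> [0, 0, 0, 0, 64]
row 4: [0, 0, 16, 0, 0] -> [0, 0, 0, 0, 16]

Answer:  0 32 32  2 32
 0  0 16  4  2
 0  0  8  2  8
 0  0  0  0 64
 0  0  0  0 16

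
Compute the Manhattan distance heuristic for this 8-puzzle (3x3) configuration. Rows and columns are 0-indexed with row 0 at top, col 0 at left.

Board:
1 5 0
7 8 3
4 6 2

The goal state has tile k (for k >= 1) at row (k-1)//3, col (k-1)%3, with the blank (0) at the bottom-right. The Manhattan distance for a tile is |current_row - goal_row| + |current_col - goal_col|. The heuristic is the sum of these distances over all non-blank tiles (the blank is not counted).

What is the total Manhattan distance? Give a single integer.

Answer: 10

Derivation:
Tile 1: at (0,0), goal (0,0), distance |0-0|+|0-0| = 0
Tile 5: at (0,1), goal (1,1), distance |0-1|+|1-1| = 1
Tile 7: at (1,0), goal (2,0), distance |1-2|+|0-0| = 1
Tile 8: at (1,1), goal (2,1), distance |1-2|+|1-1| = 1
Tile 3: at (1,2), goal (0,2), distance |1-0|+|2-2| = 1
Tile 4: at (2,0), goal (1,0), distance |2-1|+|0-0| = 1
Tile 6: at (2,1), goal (1,2), distance |2-1|+|1-2| = 2
Tile 2: at (2,2), goal (0,1), distance |2-0|+|2-1| = 3
Sum: 0 + 1 + 1 + 1 + 1 + 1 + 2 + 3 = 10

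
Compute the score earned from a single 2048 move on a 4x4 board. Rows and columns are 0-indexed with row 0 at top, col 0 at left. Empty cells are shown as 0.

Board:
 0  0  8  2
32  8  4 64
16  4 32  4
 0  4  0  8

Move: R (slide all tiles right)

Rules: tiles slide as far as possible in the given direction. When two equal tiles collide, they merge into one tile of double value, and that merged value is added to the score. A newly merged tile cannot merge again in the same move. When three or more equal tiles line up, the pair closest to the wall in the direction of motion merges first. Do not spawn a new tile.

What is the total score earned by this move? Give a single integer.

Answer: 0

Derivation:
Slide right:
row 0: [0, 0, 8, 2] -> [0, 0, 8, 2]  score +0 (running 0)
row 1: [32, 8, 4, 64] -> [32, 8, 4, 64]  score +0 (running 0)
row 2: [16, 4, 32, 4] -> [16, 4, 32, 4]  score +0 (running 0)
row 3: [0, 4, 0, 8] -> [0, 0, 4, 8]  score +0 (running 0)
Board after move:
 0  0  8  2
32  8  4 64
16  4 32  4
 0  0  4  8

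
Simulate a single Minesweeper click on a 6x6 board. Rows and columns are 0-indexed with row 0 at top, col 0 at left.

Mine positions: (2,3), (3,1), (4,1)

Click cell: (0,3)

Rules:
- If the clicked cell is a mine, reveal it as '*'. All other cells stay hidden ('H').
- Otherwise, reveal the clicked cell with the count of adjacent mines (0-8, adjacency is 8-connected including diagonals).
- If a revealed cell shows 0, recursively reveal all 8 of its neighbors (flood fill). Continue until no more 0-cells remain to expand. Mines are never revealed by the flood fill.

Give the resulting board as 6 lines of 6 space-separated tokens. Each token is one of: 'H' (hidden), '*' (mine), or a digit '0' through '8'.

0 0 0 0 0 0
0 0 1 1 1 0
1 1 2 H 1 0
H H 3 1 1 0
H H 2 0 0 0
H H 1 0 0 0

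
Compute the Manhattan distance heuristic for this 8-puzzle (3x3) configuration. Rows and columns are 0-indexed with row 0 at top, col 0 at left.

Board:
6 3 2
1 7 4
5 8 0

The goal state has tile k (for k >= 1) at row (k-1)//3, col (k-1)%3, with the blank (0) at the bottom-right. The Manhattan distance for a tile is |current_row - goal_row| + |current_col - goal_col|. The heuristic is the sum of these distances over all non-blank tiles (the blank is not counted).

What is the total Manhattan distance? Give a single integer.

Answer: 12

Derivation:
Tile 6: (0,0)->(1,2) = 3
Tile 3: (0,1)->(0,2) = 1
Tile 2: (0,2)->(0,1) = 1
Tile 1: (1,0)->(0,0) = 1
Tile 7: (1,1)->(2,0) = 2
Tile 4: (1,2)->(1,0) = 2
Tile 5: (2,0)->(1,1) = 2
Tile 8: (2,1)->(2,1) = 0
Sum: 3 + 1 + 1 + 1 + 2 + 2 + 2 + 0 = 12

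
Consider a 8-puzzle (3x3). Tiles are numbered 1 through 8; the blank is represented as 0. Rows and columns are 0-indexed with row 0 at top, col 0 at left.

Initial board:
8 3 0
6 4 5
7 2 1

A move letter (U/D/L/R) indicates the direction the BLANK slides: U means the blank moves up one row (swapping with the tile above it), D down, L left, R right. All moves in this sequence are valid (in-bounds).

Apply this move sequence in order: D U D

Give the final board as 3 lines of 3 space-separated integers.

After move 1 (D):
8 3 5
6 4 0
7 2 1

After move 2 (U):
8 3 0
6 4 5
7 2 1

After move 3 (D):
8 3 5
6 4 0
7 2 1

Answer: 8 3 5
6 4 0
7 2 1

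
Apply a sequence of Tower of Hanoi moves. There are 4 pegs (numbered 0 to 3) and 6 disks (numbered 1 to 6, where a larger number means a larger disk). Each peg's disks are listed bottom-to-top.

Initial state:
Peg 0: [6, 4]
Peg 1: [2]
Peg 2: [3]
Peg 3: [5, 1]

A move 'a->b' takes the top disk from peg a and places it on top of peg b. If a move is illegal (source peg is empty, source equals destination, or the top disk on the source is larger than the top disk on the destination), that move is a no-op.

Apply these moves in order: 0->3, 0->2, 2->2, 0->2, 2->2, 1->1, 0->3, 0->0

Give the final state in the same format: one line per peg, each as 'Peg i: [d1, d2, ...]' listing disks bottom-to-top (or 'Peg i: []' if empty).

Answer: Peg 0: [6, 4]
Peg 1: [2]
Peg 2: [3]
Peg 3: [5, 1]

Derivation:
After move 1 (0->3):
Peg 0: [6, 4]
Peg 1: [2]
Peg 2: [3]
Peg 3: [5, 1]

After move 2 (0->2):
Peg 0: [6, 4]
Peg 1: [2]
Peg 2: [3]
Peg 3: [5, 1]

After move 3 (2->2):
Peg 0: [6, 4]
Peg 1: [2]
Peg 2: [3]
Peg 3: [5, 1]

After move 4 (0->2):
Peg 0: [6, 4]
Peg 1: [2]
Peg 2: [3]
Peg 3: [5, 1]

After move 5 (2->2):
Peg 0: [6, 4]
Peg 1: [2]
Peg 2: [3]
Peg 3: [5, 1]

After move 6 (1->1):
Peg 0: [6, 4]
Peg 1: [2]
Peg 2: [3]
Peg 3: [5, 1]

After move 7 (0->3):
Peg 0: [6, 4]
Peg 1: [2]
Peg 2: [3]
Peg 3: [5, 1]

After move 8 (0->0):
Peg 0: [6, 4]
Peg 1: [2]
Peg 2: [3]
Peg 3: [5, 1]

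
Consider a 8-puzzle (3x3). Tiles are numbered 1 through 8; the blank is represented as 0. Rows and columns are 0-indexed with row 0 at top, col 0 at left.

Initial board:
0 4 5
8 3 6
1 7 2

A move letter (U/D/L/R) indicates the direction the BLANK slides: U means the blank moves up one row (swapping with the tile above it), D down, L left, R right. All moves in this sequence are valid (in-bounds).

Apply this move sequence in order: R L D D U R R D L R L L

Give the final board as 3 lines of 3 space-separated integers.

After move 1 (R):
4 0 5
8 3 6
1 7 2

After move 2 (L):
0 4 5
8 3 6
1 7 2

After move 3 (D):
8 4 5
0 3 6
1 7 2

After move 4 (D):
8 4 5
1 3 6
0 7 2

After move 5 (U):
8 4 5
0 3 6
1 7 2

After move 6 (R):
8 4 5
3 0 6
1 7 2

After move 7 (R):
8 4 5
3 6 0
1 7 2

After move 8 (D):
8 4 5
3 6 2
1 7 0

After move 9 (L):
8 4 5
3 6 2
1 0 7

After move 10 (R):
8 4 5
3 6 2
1 7 0

After move 11 (L):
8 4 5
3 6 2
1 0 7

After move 12 (L):
8 4 5
3 6 2
0 1 7

Answer: 8 4 5
3 6 2
0 1 7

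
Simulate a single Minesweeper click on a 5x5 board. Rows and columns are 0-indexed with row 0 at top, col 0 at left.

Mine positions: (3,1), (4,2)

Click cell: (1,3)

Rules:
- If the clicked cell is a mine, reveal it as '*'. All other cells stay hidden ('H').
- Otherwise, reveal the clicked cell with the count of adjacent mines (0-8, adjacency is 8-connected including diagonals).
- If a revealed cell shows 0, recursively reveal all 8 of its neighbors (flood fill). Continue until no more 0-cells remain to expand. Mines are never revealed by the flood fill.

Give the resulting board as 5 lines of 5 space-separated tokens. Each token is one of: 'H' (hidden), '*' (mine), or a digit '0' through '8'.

0 0 0 0 0
0 0 0 0 0
1 1 1 0 0
H H 2 1 0
H H H 1 0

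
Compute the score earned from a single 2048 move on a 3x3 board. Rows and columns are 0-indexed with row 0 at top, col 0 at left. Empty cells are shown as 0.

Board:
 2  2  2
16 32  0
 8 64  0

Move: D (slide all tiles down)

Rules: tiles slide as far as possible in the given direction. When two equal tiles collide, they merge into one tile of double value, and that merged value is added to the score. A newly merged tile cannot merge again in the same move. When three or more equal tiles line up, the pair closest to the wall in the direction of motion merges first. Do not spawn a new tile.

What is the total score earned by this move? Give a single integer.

Answer: 0

Derivation:
Slide down:
col 0: [2, 16, 8] -> [2, 16, 8]  score +0 (running 0)
col 1: [2, 32, 64] -> [2, 32, 64]  score +0 (running 0)
col 2: [2, 0, 0] -> [0, 0, 2]  score +0 (running 0)
Board after move:
 2  2  0
16 32  0
 8 64  2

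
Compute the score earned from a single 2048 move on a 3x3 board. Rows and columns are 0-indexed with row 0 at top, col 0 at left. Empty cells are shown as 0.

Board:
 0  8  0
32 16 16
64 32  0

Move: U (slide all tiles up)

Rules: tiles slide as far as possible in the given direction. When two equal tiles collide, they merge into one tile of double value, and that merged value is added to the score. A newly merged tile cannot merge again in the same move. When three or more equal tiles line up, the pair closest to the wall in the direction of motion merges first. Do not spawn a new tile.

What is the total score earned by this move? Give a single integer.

Slide up:
col 0: [0, 32, 64] -> [32, 64, 0]  score +0 (running 0)
col 1: [8, 16, 32] -> [8, 16, 32]  score +0 (running 0)
col 2: [0, 16, 0] -> [16, 0, 0]  score +0 (running 0)
Board after move:
32  8 16
64 16  0
 0 32  0

Answer: 0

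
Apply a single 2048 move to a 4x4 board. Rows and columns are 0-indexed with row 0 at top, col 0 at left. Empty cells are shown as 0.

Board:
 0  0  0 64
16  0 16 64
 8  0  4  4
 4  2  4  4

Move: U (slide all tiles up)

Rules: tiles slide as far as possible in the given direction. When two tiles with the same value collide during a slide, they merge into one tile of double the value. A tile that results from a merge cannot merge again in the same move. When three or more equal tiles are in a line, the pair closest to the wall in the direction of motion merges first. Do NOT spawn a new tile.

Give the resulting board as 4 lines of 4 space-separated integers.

Answer:  16   2  16 128
  8   0   8   8
  4   0   0   0
  0   0   0   0

Derivation:
Slide up:
col 0: [0, 16, 8, 4] -> [16, 8, 4, 0]
col 1: [0, 0, 0, 2] -> [2, 0, 0, 0]
col 2: [0, 16, 4, 4] -> [16, 8, 0, 0]
col 3: [64, 64, 4, 4] -> [128, 8, 0, 0]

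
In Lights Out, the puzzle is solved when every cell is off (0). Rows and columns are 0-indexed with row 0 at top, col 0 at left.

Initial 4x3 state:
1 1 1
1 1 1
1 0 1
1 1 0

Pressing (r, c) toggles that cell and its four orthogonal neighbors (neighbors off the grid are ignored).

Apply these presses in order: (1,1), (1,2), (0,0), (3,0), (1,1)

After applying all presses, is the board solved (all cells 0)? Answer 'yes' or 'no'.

Answer: yes

Derivation:
After press 1 at (1,1):
1 0 1
0 0 0
1 1 1
1 1 0

After press 2 at (1,2):
1 0 0
0 1 1
1 1 0
1 1 0

After press 3 at (0,0):
0 1 0
1 1 1
1 1 0
1 1 0

After press 4 at (3,0):
0 1 0
1 1 1
0 1 0
0 0 0

After press 5 at (1,1):
0 0 0
0 0 0
0 0 0
0 0 0

Lights still on: 0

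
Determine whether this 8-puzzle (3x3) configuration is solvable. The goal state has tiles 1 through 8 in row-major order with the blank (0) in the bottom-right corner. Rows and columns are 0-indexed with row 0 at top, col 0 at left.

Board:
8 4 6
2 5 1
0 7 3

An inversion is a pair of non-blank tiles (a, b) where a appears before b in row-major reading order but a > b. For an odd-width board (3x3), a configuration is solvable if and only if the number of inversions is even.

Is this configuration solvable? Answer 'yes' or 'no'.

Inversions (pairs i<j in row-major order where tile[i] > tile[j] > 0): 18
18 is even, so the puzzle is solvable.

Answer: yes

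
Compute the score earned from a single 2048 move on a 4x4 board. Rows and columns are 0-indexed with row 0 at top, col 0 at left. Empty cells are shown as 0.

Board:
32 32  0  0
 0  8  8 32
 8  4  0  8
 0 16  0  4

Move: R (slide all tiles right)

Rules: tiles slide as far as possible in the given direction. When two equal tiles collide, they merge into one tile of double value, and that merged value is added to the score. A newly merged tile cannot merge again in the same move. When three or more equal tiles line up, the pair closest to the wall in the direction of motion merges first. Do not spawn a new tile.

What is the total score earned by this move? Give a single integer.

Slide right:
row 0: [32, 32, 0, 0] -> [0, 0, 0, 64]  score +64 (running 64)
row 1: [0, 8, 8, 32] -> [0, 0, 16, 32]  score +16 (running 80)
row 2: [8, 4, 0, 8] -> [0, 8, 4, 8]  score +0 (running 80)
row 3: [0, 16, 0, 4] -> [0, 0, 16, 4]  score +0 (running 80)
Board after move:
 0  0  0 64
 0  0 16 32
 0  8  4  8
 0  0 16  4

Answer: 80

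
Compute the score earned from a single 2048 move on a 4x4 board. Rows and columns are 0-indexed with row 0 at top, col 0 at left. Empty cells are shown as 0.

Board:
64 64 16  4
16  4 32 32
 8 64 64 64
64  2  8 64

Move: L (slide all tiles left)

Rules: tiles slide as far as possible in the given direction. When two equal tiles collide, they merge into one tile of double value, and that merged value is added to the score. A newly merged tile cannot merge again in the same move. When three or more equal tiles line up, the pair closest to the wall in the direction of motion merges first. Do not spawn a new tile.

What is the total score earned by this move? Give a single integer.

Slide left:
row 0: [64, 64, 16, 4] -> [128, 16, 4, 0]  score +128 (running 128)
row 1: [16, 4, 32, 32] -> [16, 4, 64, 0]  score +64 (running 192)
row 2: [8, 64, 64, 64] -> [8, 128, 64, 0]  score +128 (running 320)
row 3: [64, 2, 8, 64] -> [64, 2, 8, 64]  score +0 (running 320)
Board after move:
128  16   4   0
 16   4  64   0
  8 128  64   0
 64   2   8  64

Answer: 320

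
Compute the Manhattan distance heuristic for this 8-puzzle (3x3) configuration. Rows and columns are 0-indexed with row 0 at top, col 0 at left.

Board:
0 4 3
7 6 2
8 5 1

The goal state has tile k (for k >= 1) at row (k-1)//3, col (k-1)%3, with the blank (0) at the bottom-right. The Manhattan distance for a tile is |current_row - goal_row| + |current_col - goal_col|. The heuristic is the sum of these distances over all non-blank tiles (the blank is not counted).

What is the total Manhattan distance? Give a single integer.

Answer: 12

Derivation:
Tile 4: (0,1)->(1,0) = 2
Tile 3: (0,2)->(0,2) = 0
Tile 7: (1,0)->(2,0) = 1
Tile 6: (1,1)->(1,2) = 1
Tile 2: (1,2)->(0,1) = 2
Tile 8: (2,0)->(2,1) = 1
Tile 5: (2,1)->(1,1) = 1
Tile 1: (2,2)->(0,0) = 4
Sum: 2 + 0 + 1 + 1 + 2 + 1 + 1 + 4 = 12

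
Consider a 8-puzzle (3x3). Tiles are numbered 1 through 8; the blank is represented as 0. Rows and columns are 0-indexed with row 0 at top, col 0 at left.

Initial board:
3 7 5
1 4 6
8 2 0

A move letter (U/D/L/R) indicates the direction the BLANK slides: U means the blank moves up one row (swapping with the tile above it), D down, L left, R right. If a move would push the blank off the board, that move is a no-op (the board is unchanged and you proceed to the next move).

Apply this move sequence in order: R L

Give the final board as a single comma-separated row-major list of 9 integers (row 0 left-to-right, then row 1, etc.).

Answer: 3, 7, 5, 1, 4, 6, 8, 0, 2

Derivation:
After move 1 (R):
3 7 5
1 4 6
8 2 0

After move 2 (L):
3 7 5
1 4 6
8 0 2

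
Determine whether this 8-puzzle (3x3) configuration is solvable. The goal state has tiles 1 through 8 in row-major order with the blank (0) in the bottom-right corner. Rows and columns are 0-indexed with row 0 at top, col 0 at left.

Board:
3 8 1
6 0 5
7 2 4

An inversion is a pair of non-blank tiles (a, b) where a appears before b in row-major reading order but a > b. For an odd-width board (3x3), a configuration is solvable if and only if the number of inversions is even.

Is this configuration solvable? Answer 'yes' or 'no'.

Inversions (pairs i<j in row-major order where tile[i] > tile[j] > 0): 15
15 is odd, so the puzzle is not solvable.

Answer: no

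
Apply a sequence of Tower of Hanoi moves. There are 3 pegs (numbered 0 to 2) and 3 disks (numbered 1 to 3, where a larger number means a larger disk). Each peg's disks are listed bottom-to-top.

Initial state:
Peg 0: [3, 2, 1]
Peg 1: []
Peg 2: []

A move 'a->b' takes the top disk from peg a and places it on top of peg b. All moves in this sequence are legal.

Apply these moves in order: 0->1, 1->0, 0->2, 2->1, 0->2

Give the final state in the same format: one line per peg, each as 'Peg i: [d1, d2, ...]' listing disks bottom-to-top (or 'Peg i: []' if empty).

After move 1 (0->1):
Peg 0: [3, 2]
Peg 1: [1]
Peg 2: []

After move 2 (1->0):
Peg 0: [3, 2, 1]
Peg 1: []
Peg 2: []

After move 3 (0->2):
Peg 0: [3, 2]
Peg 1: []
Peg 2: [1]

After move 4 (2->1):
Peg 0: [3, 2]
Peg 1: [1]
Peg 2: []

After move 5 (0->2):
Peg 0: [3]
Peg 1: [1]
Peg 2: [2]

Answer: Peg 0: [3]
Peg 1: [1]
Peg 2: [2]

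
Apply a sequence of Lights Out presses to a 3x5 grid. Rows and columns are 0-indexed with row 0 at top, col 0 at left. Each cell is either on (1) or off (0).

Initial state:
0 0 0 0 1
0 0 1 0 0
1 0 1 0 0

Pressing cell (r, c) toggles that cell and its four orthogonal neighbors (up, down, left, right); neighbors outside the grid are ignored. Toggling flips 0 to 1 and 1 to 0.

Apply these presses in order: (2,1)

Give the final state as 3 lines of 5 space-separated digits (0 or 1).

Answer: 0 0 0 0 1
0 1 1 0 0
0 1 0 0 0

Derivation:
After press 1 at (2,1):
0 0 0 0 1
0 1 1 0 0
0 1 0 0 0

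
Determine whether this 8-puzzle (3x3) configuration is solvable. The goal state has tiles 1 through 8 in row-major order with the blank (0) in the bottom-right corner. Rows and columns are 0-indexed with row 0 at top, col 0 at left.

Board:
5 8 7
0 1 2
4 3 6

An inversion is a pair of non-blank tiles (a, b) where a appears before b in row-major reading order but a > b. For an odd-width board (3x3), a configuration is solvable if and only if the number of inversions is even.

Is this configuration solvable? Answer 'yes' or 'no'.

Answer: yes

Derivation:
Inversions (pairs i<j in row-major order where tile[i] > tile[j] > 0): 16
16 is even, so the puzzle is solvable.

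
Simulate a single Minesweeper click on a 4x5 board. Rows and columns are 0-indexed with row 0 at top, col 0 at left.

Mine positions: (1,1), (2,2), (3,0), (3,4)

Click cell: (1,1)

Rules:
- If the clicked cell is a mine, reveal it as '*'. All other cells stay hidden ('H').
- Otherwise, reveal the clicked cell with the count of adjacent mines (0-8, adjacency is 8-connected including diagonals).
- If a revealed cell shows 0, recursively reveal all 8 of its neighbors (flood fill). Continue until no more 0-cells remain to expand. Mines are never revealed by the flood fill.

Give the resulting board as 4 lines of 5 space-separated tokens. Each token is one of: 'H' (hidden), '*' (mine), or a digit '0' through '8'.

H H H H H
H * H H H
H H H H H
H H H H H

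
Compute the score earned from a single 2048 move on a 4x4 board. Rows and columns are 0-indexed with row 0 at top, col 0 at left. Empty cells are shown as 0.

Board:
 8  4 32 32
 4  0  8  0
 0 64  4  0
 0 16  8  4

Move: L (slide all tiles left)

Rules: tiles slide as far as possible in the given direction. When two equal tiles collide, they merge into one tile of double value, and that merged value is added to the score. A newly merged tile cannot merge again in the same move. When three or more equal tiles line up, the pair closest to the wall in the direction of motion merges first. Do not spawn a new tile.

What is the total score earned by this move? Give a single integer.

Answer: 64

Derivation:
Slide left:
row 0: [8, 4, 32, 32] -> [8, 4, 64, 0]  score +64 (running 64)
row 1: [4, 0, 8, 0] -> [4, 8, 0, 0]  score +0 (running 64)
row 2: [0, 64, 4, 0] -> [64, 4, 0, 0]  score +0 (running 64)
row 3: [0, 16, 8, 4] -> [16, 8, 4, 0]  score +0 (running 64)
Board after move:
 8  4 64  0
 4  8  0  0
64  4  0  0
16  8  4  0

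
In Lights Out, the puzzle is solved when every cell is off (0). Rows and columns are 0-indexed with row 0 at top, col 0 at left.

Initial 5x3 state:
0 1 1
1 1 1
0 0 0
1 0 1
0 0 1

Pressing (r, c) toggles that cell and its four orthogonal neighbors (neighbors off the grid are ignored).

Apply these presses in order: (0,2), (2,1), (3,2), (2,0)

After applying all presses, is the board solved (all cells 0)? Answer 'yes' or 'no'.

Answer: yes

Derivation:
After press 1 at (0,2):
0 0 0
1 1 0
0 0 0
1 0 1
0 0 1

After press 2 at (2,1):
0 0 0
1 0 0
1 1 1
1 1 1
0 0 1

After press 3 at (3,2):
0 0 0
1 0 0
1 1 0
1 0 0
0 0 0

After press 4 at (2,0):
0 0 0
0 0 0
0 0 0
0 0 0
0 0 0

Lights still on: 0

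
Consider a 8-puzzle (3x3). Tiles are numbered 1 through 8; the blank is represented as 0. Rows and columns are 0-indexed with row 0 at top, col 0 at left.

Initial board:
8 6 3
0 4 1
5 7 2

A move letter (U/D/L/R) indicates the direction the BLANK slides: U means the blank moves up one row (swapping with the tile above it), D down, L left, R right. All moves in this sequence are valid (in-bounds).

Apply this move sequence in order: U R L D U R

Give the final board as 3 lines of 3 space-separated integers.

Answer: 6 0 3
8 4 1
5 7 2

Derivation:
After move 1 (U):
0 6 3
8 4 1
5 7 2

After move 2 (R):
6 0 3
8 4 1
5 7 2

After move 3 (L):
0 6 3
8 4 1
5 7 2

After move 4 (D):
8 6 3
0 4 1
5 7 2

After move 5 (U):
0 6 3
8 4 1
5 7 2

After move 6 (R):
6 0 3
8 4 1
5 7 2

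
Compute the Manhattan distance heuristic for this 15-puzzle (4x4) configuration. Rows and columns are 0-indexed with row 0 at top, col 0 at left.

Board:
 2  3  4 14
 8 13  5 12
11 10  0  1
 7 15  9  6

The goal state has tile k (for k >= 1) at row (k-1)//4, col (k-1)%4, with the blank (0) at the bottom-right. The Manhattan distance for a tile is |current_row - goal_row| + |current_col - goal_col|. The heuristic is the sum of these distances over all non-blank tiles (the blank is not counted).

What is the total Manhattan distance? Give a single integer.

Tile 2: at (0,0), goal (0,1), distance |0-0|+|0-1| = 1
Tile 3: at (0,1), goal (0,2), distance |0-0|+|1-2| = 1
Tile 4: at (0,2), goal (0,3), distance |0-0|+|2-3| = 1
Tile 14: at (0,3), goal (3,1), distance |0-3|+|3-1| = 5
Tile 8: at (1,0), goal (1,3), distance |1-1|+|0-3| = 3
Tile 13: at (1,1), goal (3,0), distance |1-3|+|1-0| = 3
Tile 5: at (1,2), goal (1,0), distance |1-1|+|2-0| = 2
Tile 12: at (1,3), goal (2,3), distance |1-2|+|3-3| = 1
Tile 11: at (2,0), goal (2,2), distance |2-2|+|0-2| = 2
Tile 10: at (2,1), goal (2,1), distance |2-2|+|1-1| = 0
Tile 1: at (2,3), goal (0,0), distance |2-0|+|3-0| = 5
Tile 7: at (3,0), goal (1,2), distance |3-1|+|0-2| = 4
Tile 15: at (3,1), goal (3,2), distance |3-3|+|1-2| = 1
Tile 9: at (3,2), goal (2,0), distance |3-2|+|2-0| = 3
Tile 6: at (3,3), goal (1,1), distance |3-1|+|3-1| = 4
Sum: 1 + 1 + 1 + 5 + 3 + 3 + 2 + 1 + 2 + 0 + 5 + 4 + 1 + 3 + 4 = 36

Answer: 36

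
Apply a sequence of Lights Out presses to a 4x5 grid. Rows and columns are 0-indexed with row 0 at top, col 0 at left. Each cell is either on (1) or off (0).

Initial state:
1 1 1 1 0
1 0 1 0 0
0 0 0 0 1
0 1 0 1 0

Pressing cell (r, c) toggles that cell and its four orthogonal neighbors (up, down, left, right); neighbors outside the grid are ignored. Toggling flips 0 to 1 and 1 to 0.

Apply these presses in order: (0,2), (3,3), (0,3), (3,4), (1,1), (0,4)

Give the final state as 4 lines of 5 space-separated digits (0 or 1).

After press 1 at (0,2):
1 0 0 0 0
1 0 0 0 0
0 0 0 0 1
0 1 0 1 0

After press 2 at (3,3):
1 0 0 0 0
1 0 0 0 0
0 0 0 1 1
0 1 1 0 1

After press 3 at (0,3):
1 0 1 1 1
1 0 0 1 0
0 0 0 1 1
0 1 1 0 1

After press 4 at (3,4):
1 0 1 1 1
1 0 0 1 0
0 0 0 1 0
0 1 1 1 0

After press 5 at (1,1):
1 1 1 1 1
0 1 1 1 0
0 1 0 1 0
0 1 1 1 0

After press 6 at (0,4):
1 1 1 0 0
0 1 1 1 1
0 1 0 1 0
0 1 1 1 0

Answer: 1 1 1 0 0
0 1 1 1 1
0 1 0 1 0
0 1 1 1 0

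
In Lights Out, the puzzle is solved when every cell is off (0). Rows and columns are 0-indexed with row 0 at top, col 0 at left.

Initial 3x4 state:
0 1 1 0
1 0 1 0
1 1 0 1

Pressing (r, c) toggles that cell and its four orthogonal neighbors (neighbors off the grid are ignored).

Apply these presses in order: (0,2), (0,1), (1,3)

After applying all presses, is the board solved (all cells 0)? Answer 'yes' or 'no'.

Answer: no

Derivation:
After press 1 at (0,2):
0 0 0 1
1 0 0 0
1 1 0 1

After press 2 at (0,1):
1 1 1 1
1 1 0 0
1 1 0 1

After press 3 at (1,3):
1 1 1 0
1 1 1 1
1 1 0 0

Lights still on: 9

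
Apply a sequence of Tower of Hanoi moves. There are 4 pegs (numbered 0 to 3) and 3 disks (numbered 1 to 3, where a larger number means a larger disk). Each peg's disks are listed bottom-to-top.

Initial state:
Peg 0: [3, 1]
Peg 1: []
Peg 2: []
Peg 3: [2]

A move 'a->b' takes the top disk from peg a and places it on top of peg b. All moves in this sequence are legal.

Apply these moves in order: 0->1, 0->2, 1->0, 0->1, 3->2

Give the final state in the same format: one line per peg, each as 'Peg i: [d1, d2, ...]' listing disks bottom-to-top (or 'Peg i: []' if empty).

Answer: Peg 0: []
Peg 1: [1]
Peg 2: [3, 2]
Peg 3: []

Derivation:
After move 1 (0->1):
Peg 0: [3]
Peg 1: [1]
Peg 2: []
Peg 3: [2]

After move 2 (0->2):
Peg 0: []
Peg 1: [1]
Peg 2: [3]
Peg 3: [2]

After move 3 (1->0):
Peg 0: [1]
Peg 1: []
Peg 2: [3]
Peg 3: [2]

After move 4 (0->1):
Peg 0: []
Peg 1: [1]
Peg 2: [3]
Peg 3: [2]

After move 5 (3->2):
Peg 0: []
Peg 1: [1]
Peg 2: [3, 2]
Peg 3: []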